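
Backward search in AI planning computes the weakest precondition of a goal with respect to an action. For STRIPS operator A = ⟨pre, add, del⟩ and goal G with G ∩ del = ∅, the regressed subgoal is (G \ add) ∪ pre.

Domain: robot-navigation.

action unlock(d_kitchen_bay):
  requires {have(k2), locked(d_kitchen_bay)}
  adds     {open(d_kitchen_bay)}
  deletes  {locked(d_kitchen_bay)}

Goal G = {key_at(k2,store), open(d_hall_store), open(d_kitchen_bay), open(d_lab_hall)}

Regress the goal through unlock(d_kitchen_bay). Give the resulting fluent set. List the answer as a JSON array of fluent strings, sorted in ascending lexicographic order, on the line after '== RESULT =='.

Regress:
  G ∩ del = {}  (empty — regression defined)
  G \ add = {key_at(k2,store), open(d_hall_store), open(d_kitchen_bay), open(d_lab_hall)} \ {open(d_kitchen_bay)} = {key_at(k2,store), open(d_hall_store), open(d_lab_hall)}
  ∪ pre   = {key_at(k2,store), open(d_hall_store), open(d_lab_hall)} ∪ {have(k2), locked(d_kitchen_bay)}
          = {have(k2), key_at(k2,store), locked(d_kitchen_bay), open(d_hall_store), open(d_lab_hall)}

== RESULT ==
["have(k2)", "key_at(k2,store)", "locked(d_kitchen_bay)", "open(d_hall_store)", "open(d_lab_hall)"]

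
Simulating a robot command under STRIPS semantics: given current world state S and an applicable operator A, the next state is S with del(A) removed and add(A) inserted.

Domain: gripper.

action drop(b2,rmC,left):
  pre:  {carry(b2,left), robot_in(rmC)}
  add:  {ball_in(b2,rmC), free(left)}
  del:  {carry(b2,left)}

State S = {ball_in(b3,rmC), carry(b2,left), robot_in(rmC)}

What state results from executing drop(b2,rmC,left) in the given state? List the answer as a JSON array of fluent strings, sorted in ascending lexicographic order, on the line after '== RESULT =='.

Progress:
  pre ⊆ S: {carry(b2,left), robot_in(rmC)} ⊆ S  — applicable
  S \ del = {ball_in(b3,rmC), robot_in(rmC)}
  ∪ add   = {ball_in(b2,rmC), ball_in(b3,rmC), free(left), robot_in(rmC)}

== RESULT ==
["ball_in(b2,rmC)", "ball_in(b3,rmC)", "free(left)", "robot_in(rmC)"]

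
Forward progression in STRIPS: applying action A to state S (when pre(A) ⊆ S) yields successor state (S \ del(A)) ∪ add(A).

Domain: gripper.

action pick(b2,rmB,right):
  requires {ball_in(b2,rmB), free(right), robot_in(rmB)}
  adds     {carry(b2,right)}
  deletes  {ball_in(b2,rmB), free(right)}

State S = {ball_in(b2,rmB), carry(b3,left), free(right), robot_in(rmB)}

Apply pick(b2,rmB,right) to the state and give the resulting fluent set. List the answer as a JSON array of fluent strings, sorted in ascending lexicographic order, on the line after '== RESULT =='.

Progress:
  pre ⊆ S: {ball_in(b2,rmB), free(right), robot_in(rmB)} ⊆ S  — applicable
  S \ del = {carry(b3,left), robot_in(rmB)}
  ∪ add   = {carry(b2,right), carry(b3,left), robot_in(rmB)}

== RESULT ==
["carry(b2,right)", "carry(b3,left)", "robot_in(rmB)"]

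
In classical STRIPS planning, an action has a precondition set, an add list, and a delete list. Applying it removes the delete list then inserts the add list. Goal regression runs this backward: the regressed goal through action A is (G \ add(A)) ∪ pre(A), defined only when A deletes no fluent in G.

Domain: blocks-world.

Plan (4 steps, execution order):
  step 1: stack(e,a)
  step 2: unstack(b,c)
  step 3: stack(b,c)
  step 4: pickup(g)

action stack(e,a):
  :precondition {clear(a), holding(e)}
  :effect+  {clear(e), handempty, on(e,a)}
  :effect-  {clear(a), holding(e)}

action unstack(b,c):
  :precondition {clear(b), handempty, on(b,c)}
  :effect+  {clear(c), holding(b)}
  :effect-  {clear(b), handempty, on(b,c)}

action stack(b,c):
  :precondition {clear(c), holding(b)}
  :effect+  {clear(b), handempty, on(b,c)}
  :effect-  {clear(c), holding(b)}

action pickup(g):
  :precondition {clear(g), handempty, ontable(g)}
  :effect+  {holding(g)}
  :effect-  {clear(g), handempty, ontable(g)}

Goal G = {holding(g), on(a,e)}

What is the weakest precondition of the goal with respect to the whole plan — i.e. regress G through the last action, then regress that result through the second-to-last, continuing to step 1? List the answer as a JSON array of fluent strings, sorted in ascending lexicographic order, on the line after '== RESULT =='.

Work backward from the goal:
  through step 4 (pickup(g)): drop {holding(g)}, keep {on(a,e)}, require {clear(g), handempty, ontable(g)}
    → {clear(g), handempty, on(a,e), ontable(g)}
  through step 3 (stack(b,c)): drop {handempty}, keep {clear(g), on(a,e), ontable(g)}, require {clear(c), holding(b)}
    → {clear(c), clear(g), holding(b), on(a,e), ontable(g)}
  through step 2 (unstack(b,c)): drop {clear(c), holding(b)}, keep {clear(g), on(a,e), ontable(g)}, require {clear(b), handempty, on(b,c)}
    → {clear(b), clear(g), handempty, on(a,e), on(b,c), ontable(g)}
  through step 1 (stack(e,a)): drop {handempty}, keep {clear(b), clear(g), on(a,e), on(b,c), ontable(g)}, require {clear(a), holding(e)}
    → {clear(a), clear(b), clear(g), holding(e), on(a,e), on(b,c), ontable(g)}

== RESULT ==
["clear(a)", "clear(b)", "clear(g)", "holding(e)", "on(a,e)", "on(b,c)", "ontable(g)"]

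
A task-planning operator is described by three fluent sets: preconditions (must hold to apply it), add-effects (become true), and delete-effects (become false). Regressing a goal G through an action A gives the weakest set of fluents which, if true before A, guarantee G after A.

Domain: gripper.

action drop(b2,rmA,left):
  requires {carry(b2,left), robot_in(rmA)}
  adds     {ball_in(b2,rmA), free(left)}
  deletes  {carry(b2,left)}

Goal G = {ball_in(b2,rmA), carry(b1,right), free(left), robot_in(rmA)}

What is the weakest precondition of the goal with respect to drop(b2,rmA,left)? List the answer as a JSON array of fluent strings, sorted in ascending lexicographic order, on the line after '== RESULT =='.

Regress:
  G ∩ del = {}  (empty — regression defined)
  G \ add = {ball_in(b2,rmA), carry(b1,right), free(left), robot_in(rmA)} \ {ball_in(b2,rmA), free(left)} = {carry(b1,right), robot_in(rmA)}
  ∪ pre   = {carry(b1,right), robot_in(rmA)} ∪ {carry(b2,left), robot_in(rmA)}
          = {carry(b1,right), carry(b2,left), robot_in(rmA)}

== RESULT ==
["carry(b1,right)", "carry(b2,left)", "robot_in(rmA)"]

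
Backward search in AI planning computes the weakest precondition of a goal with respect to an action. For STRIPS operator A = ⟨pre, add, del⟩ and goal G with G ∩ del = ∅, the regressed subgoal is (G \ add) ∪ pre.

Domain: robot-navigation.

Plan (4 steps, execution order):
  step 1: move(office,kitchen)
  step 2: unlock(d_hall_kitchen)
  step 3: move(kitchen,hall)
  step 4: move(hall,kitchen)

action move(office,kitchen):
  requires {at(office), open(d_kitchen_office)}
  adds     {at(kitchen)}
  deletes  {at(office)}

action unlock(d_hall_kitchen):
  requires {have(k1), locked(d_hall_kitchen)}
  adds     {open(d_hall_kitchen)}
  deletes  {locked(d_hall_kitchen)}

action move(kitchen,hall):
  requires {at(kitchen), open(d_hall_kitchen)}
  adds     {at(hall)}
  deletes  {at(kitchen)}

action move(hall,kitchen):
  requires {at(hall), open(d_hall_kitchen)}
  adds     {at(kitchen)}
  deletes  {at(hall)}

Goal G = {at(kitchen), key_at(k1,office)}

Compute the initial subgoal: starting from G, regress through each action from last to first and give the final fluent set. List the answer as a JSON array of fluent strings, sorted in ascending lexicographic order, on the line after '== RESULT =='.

Regress step by step:
  through step 4 (move(hall,kitchen)): drop {at(kitchen)}, keep {key_at(k1,office)}, require {at(hall), open(d_hall_kitchen)}
    → {at(hall), key_at(k1,office), open(d_hall_kitchen)}
  through step 3 (move(kitchen,hall)): drop {at(hall)}, keep {key_at(k1,office), open(d_hall_kitchen)}, require {at(kitchen), open(d_hall_kitchen)}
    → {at(kitchen), key_at(k1,office), open(d_hall_kitchen)}
  through step 2 (unlock(d_hall_kitchen)): drop {open(d_hall_kitchen)}, keep {at(kitchen), key_at(k1,office)}, require {have(k1), locked(d_hall_kitchen)}
    → {at(kitchen), have(k1), key_at(k1,office), locked(d_hall_kitchen)}
  through step 1 (move(office,kitchen)): drop {at(kitchen)}, keep {have(k1), key_at(k1,office), locked(d_hall_kitchen)}, require {at(office), open(d_kitchen_office)}
    → {at(office), have(k1), key_at(k1,office), locked(d_hall_kitchen), open(d_kitchen_office)}

== RESULT ==
["at(office)", "have(k1)", "key_at(k1,office)", "locked(d_hall_kitchen)", "open(d_kitchen_office)"]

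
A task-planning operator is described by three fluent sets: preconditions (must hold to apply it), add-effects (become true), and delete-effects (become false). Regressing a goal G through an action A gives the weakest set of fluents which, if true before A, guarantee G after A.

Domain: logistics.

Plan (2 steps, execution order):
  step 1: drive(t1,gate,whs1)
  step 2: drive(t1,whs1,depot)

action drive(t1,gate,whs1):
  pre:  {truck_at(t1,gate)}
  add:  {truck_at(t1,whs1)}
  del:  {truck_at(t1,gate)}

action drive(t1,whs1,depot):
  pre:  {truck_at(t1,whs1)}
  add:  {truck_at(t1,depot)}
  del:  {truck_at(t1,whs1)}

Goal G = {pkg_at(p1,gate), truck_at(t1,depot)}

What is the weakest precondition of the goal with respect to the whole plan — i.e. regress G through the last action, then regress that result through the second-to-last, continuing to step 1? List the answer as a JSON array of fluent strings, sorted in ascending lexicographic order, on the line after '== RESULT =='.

Regress step by step:
  through step 2 (drive(t1,whs1,depot)): drop {truck_at(t1,depot)}, keep {pkg_at(p1,gate)}, require {truck_at(t1,whs1)}
    → {pkg_at(p1,gate), truck_at(t1,whs1)}
  through step 1 (drive(t1,gate,whs1)): drop {truck_at(t1,whs1)}, keep {pkg_at(p1,gate)}, require {truck_at(t1,gate)}
    → {pkg_at(p1,gate), truck_at(t1,gate)}

== RESULT ==
["pkg_at(p1,gate)", "truck_at(t1,gate)"]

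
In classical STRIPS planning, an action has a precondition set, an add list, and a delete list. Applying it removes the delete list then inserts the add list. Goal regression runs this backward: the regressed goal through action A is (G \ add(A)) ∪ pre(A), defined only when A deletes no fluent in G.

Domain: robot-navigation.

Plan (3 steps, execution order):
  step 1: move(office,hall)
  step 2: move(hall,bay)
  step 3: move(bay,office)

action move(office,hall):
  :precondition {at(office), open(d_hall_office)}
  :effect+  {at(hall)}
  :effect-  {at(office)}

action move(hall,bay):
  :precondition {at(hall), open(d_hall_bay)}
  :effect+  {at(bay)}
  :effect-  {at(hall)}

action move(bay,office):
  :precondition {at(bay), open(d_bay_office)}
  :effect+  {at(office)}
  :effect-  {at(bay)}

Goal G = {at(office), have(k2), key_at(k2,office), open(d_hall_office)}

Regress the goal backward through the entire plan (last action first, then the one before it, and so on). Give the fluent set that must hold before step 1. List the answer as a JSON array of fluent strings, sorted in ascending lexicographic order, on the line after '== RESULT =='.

Regress step by step:
  through step 3 (move(bay,office)): drop {at(office)}, keep {have(k2), key_at(k2,office), open(d_hall_office)}, require {at(bay), open(d_bay_office)}
    → {at(bay), have(k2), key_at(k2,office), open(d_bay_office), open(d_hall_office)}
  through step 2 (move(hall,bay)): drop {at(bay)}, keep {have(k2), key_at(k2,office), open(d_bay_office), open(d_hall_office)}, require {at(hall), open(d_hall_bay)}
    → {at(hall), have(k2), key_at(k2,office), open(d_bay_office), open(d_hall_bay), open(d_hall_office)}
  through step 1 (move(office,hall)): drop {at(hall)}, keep {have(k2), key_at(k2,office), open(d_bay_office), open(d_hall_bay), open(d_hall_office)}, require {at(office), open(d_hall_office)}
    → {at(office), have(k2), key_at(k2,office), open(d_bay_office), open(d_hall_bay), open(d_hall_office)}

== RESULT ==
["at(office)", "have(k2)", "key_at(k2,office)", "open(d_bay_office)", "open(d_hall_bay)", "open(d_hall_office)"]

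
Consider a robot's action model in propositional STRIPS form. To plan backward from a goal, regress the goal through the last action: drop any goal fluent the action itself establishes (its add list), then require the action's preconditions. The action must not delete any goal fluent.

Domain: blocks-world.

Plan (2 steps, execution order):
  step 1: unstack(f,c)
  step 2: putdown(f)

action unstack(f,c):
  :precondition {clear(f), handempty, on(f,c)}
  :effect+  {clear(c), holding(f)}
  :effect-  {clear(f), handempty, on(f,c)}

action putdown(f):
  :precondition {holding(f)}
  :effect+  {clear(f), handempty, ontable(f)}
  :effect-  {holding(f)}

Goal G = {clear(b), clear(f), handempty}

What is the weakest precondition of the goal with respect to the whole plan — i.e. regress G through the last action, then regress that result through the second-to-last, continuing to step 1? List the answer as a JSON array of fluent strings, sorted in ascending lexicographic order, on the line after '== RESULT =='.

Work backward from the goal:
  through step 2 (putdown(f)): drop {clear(f), handempty}, keep {clear(b)}, require {holding(f)}
    → {clear(b), holding(f)}
  through step 1 (unstack(f,c)): drop {holding(f)}, keep {clear(b)}, require {clear(f), handempty, on(f,c)}
    → {clear(b), clear(f), handempty, on(f,c)}

== RESULT ==
["clear(b)", "clear(f)", "handempty", "on(f,c)"]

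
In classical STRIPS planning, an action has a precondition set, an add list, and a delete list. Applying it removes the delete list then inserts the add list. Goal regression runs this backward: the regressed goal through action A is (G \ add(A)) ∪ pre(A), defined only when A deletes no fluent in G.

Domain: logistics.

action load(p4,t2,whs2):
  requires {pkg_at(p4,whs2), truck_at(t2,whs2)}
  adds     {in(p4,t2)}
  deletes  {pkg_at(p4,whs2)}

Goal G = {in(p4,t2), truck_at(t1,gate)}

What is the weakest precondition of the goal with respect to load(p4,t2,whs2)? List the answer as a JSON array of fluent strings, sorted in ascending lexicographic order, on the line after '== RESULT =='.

Regress:
  G ∩ del = {}  (empty — regression defined)
  G \ add = {in(p4,t2), truck_at(t1,gate)} \ {in(p4,t2)} = {truck_at(t1,gate)}
  ∪ pre   = {truck_at(t1,gate)} ∪ {pkg_at(p4,whs2), truck_at(t2,whs2)}
          = {pkg_at(p4,whs2), truck_at(t1,gate), truck_at(t2,whs2)}

== RESULT ==
["pkg_at(p4,whs2)", "truck_at(t1,gate)", "truck_at(t2,whs2)"]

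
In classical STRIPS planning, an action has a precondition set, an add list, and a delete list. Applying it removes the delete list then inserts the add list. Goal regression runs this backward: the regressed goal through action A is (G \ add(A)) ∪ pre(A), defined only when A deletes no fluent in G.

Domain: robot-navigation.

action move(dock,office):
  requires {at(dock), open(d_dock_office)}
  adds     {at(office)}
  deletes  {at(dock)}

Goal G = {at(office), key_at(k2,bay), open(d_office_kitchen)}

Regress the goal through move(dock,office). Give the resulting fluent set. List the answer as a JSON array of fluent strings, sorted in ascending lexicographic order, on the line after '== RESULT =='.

Regress:
  G ∩ del = {}  (empty — regression defined)
  G \ add = {at(office), key_at(k2,bay), open(d_office_kitchen)} \ {at(office)} = {key_at(k2,bay), open(d_office_kitchen)}
  ∪ pre   = {key_at(k2,bay), open(d_office_kitchen)} ∪ {at(dock), open(d_dock_office)}
          = {at(dock), key_at(k2,bay), open(d_dock_office), open(d_office_kitchen)}

== RESULT ==
["at(dock)", "key_at(k2,bay)", "open(d_dock_office)", "open(d_office_kitchen)"]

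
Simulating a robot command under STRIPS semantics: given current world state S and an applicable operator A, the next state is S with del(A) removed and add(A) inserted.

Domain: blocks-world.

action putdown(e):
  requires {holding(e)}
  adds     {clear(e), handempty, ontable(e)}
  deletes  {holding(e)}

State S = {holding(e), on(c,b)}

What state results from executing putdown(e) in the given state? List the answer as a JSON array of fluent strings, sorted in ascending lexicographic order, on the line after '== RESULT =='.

Compute (S \ del) ∪ add:
  pre ⊆ S: {holding(e)} ⊆ S  — applicable
  S \ del = {on(c,b)}
  ∪ add   = {clear(e), handempty, on(c,b), ontable(e)}

== RESULT ==
["clear(e)", "handempty", "on(c,b)", "ontable(e)"]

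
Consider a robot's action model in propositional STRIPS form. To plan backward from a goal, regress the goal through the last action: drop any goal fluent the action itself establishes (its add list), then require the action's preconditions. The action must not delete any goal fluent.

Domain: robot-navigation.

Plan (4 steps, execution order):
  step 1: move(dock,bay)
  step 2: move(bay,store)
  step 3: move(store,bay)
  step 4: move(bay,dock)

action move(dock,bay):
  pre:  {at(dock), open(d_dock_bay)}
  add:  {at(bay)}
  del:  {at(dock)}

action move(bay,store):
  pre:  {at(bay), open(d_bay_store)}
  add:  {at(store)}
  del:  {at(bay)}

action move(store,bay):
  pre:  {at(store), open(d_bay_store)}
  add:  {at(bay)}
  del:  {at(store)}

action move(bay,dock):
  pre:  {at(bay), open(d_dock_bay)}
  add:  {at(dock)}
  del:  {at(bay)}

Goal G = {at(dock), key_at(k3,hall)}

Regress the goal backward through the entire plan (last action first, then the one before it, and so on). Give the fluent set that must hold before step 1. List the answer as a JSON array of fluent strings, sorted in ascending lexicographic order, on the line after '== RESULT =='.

Work backward from the goal:
  through step 4 (move(bay,dock)): drop {at(dock)}, keep {key_at(k3,hall)}, require {at(bay), open(d_dock_bay)}
    → {at(bay), key_at(k3,hall), open(d_dock_bay)}
  through step 3 (move(store,bay)): drop {at(bay)}, keep {key_at(k3,hall), open(d_dock_bay)}, require {at(store), open(d_bay_store)}
    → {at(store), key_at(k3,hall), open(d_bay_store), open(d_dock_bay)}
  through step 2 (move(bay,store)): drop {at(store)}, keep {key_at(k3,hall), open(d_bay_store), open(d_dock_bay)}, require {at(bay), open(d_bay_store)}
    → {at(bay), key_at(k3,hall), open(d_bay_store), open(d_dock_bay)}
  through step 1 (move(dock,bay)): drop {at(bay)}, keep {key_at(k3,hall), open(d_bay_store), open(d_dock_bay)}, require {at(dock), open(d_dock_bay)}
    → {at(dock), key_at(k3,hall), open(d_bay_store), open(d_dock_bay)}

== RESULT ==
["at(dock)", "key_at(k3,hall)", "open(d_bay_store)", "open(d_dock_bay)"]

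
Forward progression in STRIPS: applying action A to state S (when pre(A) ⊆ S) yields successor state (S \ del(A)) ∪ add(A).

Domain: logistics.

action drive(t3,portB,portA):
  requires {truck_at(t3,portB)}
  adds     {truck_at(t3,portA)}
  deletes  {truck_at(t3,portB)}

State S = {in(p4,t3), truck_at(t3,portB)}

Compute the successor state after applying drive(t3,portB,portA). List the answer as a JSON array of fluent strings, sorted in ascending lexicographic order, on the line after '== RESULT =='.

Progress:
  pre ⊆ S: {truck_at(t3,portB)} ⊆ S  — applicable
  S \ del = {in(p4,t3)}
  ∪ add   = {in(p4,t3), truck_at(t3,portA)}

== RESULT ==
["in(p4,t3)", "truck_at(t3,portA)"]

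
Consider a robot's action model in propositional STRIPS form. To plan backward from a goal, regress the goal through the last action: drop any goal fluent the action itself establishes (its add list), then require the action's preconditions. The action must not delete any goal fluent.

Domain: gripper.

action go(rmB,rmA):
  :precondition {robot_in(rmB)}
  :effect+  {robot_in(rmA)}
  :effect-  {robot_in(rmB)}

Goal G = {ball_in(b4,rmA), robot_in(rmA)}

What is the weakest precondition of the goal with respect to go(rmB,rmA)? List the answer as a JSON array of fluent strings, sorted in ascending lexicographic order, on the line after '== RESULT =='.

Compute (G \ add) ∪ pre:
  G ∩ del = {}  (empty — regression defined)
  G \ add = {ball_in(b4,rmA), robot_in(rmA)} \ {robot_in(rmA)} = {ball_in(b4,rmA)}
  ∪ pre   = {ball_in(b4,rmA)} ∪ {robot_in(rmB)}
          = {ball_in(b4,rmA), robot_in(rmB)}

== RESULT ==
["ball_in(b4,rmA)", "robot_in(rmB)"]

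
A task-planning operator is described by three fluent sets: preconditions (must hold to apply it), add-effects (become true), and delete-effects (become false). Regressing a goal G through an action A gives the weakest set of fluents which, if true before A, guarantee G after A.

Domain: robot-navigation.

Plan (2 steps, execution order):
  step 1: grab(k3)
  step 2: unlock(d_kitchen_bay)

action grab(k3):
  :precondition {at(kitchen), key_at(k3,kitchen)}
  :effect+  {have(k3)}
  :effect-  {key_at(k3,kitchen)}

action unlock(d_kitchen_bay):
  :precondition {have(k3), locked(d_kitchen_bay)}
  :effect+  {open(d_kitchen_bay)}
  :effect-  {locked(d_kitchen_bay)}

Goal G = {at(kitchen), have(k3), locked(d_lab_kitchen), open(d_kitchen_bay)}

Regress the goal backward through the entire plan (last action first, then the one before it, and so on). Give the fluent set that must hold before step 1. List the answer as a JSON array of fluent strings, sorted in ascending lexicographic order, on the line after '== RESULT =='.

Regress step by step:
  through step 2 (unlock(d_kitchen_bay)): drop {open(d_kitchen_bay)}, keep {at(kitchen), have(k3), locked(d_lab_kitchen)}, require {have(k3), locked(d_kitchen_bay)}
    → {at(kitchen), have(k3), locked(d_kitchen_bay), locked(d_lab_kitchen)}
  through step 1 (grab(k3)): drop {have(k3)}, keep {at(kitchen), locked(d_kitchen_bay), locked(d_lab_kitchen)}, require {at(kitchen), key_at(k3,kitchen)}
    → {at(kitchen), key_at(k3,kitchen), locked(d_kitchen_bay), locked(d_lab_kitchen)}

== RESULT ==
["at(kitchen)", "key_at(k3,kitchen)", "locked(d_kitchen_bay)", "locked(d_lab_kitchen)"]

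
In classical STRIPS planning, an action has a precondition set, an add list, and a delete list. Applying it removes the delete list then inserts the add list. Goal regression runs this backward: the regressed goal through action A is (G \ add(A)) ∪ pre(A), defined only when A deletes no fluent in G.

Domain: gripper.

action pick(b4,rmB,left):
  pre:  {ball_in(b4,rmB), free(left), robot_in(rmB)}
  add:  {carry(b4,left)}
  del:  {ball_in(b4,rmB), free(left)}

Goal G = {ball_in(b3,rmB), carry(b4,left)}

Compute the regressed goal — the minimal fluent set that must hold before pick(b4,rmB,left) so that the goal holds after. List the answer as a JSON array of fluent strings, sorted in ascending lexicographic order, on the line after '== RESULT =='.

Regress:
  G ∩ del = {}  (empty — regression defined)
  G \ add = {ball_in(b3,rmB), carry(b4,left)} \ {carry(b4,left)} = {ball_in(b3,rmB)}
  ∪ pre   = {ball_in(b3,rmB)} ∪ {ball_in(b4,rmB), free(left), robot_in(rmB)}
          = {ball_in(b3,rmB), ball_in(b4,rmB), free(left), robot_in(rmB)}

== RESULT ==
["ball_in(b3,rmB)", "ball_in(b4,rmB)", "free(left)", "robot_in(rmB)"]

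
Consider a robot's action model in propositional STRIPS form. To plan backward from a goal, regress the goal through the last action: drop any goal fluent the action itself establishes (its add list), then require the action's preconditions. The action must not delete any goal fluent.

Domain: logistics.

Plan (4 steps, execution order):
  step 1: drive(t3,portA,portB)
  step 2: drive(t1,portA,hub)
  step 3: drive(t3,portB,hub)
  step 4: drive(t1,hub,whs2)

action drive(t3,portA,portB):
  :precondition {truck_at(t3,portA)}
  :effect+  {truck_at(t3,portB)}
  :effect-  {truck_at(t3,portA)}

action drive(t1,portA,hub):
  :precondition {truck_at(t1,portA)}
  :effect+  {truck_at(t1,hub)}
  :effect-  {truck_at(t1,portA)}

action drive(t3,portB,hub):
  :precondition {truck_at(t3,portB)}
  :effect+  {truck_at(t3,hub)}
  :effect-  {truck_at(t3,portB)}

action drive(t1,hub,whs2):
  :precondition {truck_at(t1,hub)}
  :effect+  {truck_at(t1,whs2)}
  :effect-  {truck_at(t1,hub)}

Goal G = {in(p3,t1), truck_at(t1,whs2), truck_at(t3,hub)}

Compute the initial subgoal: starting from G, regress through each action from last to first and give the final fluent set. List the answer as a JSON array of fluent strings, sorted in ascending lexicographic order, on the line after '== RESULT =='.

Regress step by step:
  through step 4 (drive(t1,hub,whs2)): drop {truck_at(t1,whs2)}, keep {in(p3,t1), truck_at(t3,hub)}, require {truck_at(t1,hub)}
    → {in(p3,t1), truck_at(t1,hub), truck_at(t3,hub)}
  through step 3 (drive(t3,portB,hub)): drop {truck_at(t3,hub)}, keep {in(p3,t1), truck_at(t1,hub)}, require {truck_at(t3,portB)}
    → {in(p3,t1), truck_at(t1,hub), truck_at(t3,portB)}
  through step 2 (drive(t1,portA,hub)): drop {truck_at(t1,hub)}, keep {in(p3,t1), truck_at(t3,portB)}, require {truck_at(t1,portA)}
    → {in(p3,t1), truck_at(t1,portA), truck_at(t3,portB)}
  through step 1 (drive(t3,portA,portB)): drop {truck_at(t3,portB)}, keep {in(p3,t1), truck_at(t1,portA)}, require {truck_at(t3,portA)}
    → {in(p3,t1), truck_at(t1,portA), truck_at(t3,portA)}

== RESULT ==
["in(p3,t1)", "truck_at(t1,portA)", "truck_at(t3,portA)"]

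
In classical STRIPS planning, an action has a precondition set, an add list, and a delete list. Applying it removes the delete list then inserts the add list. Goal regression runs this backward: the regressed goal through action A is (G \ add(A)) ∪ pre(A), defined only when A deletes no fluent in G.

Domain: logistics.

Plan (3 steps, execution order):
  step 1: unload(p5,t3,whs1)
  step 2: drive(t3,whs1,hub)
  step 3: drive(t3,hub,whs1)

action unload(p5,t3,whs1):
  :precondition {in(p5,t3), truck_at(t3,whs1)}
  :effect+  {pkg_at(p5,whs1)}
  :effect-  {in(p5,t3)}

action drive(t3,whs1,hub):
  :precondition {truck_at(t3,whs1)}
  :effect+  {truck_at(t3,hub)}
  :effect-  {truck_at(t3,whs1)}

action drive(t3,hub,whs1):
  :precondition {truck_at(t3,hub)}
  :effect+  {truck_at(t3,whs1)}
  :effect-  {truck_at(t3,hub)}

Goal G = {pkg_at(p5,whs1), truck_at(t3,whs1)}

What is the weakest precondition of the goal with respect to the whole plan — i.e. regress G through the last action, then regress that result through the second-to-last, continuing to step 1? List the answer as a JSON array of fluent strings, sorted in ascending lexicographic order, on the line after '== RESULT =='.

Work backward from the goal:
  through step 3 (drive(t3,hub,whs1)): drop {truck_at(t3,whs1)}, keep {pkg_at(p5,whs1)}, require {truck_at(t3,hub)}
    → {pkg_at(p5,whs1), truck_at(t3,hub)}
  through step 2 (drive(t3,whs1,hub)): drop {truck_at(t3,hub)}, keep {pkg_at(p5,whs1)}, require {truck_at(t3,whs1)}
    → {pkg_at(p5,whs1), truck_at(t3,whs1)}
  through step 1 (unload(p5,t3,whs1)): drop {pkg_at(p5,whs1)}, keep {truck_at(t3,whs1)}, require {in(p5,t3), truck_at(t3,whs1)}
    → {in(p5,t3), truck_at(t3,whs1)}

== RESULT ==
["in(p5,t3)", "truck_at(t3,whs1)"]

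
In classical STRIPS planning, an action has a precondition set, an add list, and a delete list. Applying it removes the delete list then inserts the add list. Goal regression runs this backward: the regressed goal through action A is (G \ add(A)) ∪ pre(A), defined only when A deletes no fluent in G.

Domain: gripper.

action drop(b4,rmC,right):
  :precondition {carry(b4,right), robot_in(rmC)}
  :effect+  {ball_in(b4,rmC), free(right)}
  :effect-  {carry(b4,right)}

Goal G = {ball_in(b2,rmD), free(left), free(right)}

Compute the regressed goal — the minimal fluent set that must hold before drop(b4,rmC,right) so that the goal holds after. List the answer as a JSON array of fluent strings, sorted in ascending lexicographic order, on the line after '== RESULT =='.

Regress:
  G ∩ del = {}  (empty — regression defined)
  G \ add = {ball_in(b2,rmD), free(left), free(right)} \ {ball_in(b4,rmC), free(right)} = {ball_in(b2,rmD), free(left)}
  ∪ pre   = {ball_in(b2,rmD), free(left)} ∪ {carry(b4,right), robot_in(rmC)}
          = {ball_in(b2,rmD), carry(b4,right), free(left), robot_in(rmC)}

== RESULT ==
["ball_in(b2,rmD)", "carry(b4,right)", "free(left)", "robot_in(rmC)"]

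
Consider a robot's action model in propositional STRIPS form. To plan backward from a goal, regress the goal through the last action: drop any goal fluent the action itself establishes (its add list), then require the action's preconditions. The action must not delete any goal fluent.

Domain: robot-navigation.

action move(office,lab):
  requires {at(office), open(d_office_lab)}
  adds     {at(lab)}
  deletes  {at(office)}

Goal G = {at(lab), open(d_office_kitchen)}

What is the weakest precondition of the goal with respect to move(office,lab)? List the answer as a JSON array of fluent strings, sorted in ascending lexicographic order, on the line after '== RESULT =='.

Compute (G \ add) ∪ pre:
  G ∩ del = {}  (empty — regression defined)
  G \ add = {at(lab), open(d_office_kitchen)} \ {at(lab)} = {open(d_office_kitchen)}
  ∪ pre   = {open(d_office_kitchen)} ∪ {at(office), open(d_office_lab)}
          = {at(office), open(d_office_kitchen), open(d_office_lab)}

== RESULT ==
["at(office)", "open(d_office_kitchen)", "open(d_office_lab)"]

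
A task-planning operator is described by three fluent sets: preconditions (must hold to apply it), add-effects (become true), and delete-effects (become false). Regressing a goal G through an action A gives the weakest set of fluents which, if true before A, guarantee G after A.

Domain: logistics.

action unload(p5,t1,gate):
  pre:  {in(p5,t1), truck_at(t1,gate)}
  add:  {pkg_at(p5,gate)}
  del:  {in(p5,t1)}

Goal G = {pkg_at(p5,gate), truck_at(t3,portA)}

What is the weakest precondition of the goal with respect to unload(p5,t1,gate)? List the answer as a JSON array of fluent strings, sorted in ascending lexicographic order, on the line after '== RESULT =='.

Compute (G \ add) ∪ pre:
  G ∩ del = {}  (empty — regression defined)
  G \ add = {pkg_at(p5,gate), truck_at(t3,portA)} \ {pkg_at(p5,gate)} = {truck_at(t3,portA)}
  ∪ pre   = {truck_at(t3,portA)} ∪ {in(p5,t1), truck_at(t1,gate)}
          = {in(p5,t1), truck_at(t1,gate), truck_at(t3,portA)}

== RESULT ==
["in(p5,t1)", "truck_at(t1,gate)", "truck_at(t3,portA)"]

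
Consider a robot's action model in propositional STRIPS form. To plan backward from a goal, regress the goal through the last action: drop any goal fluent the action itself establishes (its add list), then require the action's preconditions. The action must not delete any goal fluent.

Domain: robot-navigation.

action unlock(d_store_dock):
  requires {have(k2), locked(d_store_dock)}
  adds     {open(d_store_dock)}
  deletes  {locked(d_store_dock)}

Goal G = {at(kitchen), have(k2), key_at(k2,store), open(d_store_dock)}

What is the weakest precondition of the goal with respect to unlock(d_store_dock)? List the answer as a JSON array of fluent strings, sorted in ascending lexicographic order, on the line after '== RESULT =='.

Regress:
  G ∩ del = {}  (empty — regression defined)
  G \ add = {at(kitchen), have(k2), key_at(k2,store), open(d_store_dock)} \ {open(d_store_dock)} = {at(kitchen), have(k2), key_at(k2,store)}
  ∪ pre   = {at(kitchen), have(k2), key_at(k2,store)} ∪ {have(k2), locked(d_store_dock)}
          = {at(kitchen), have(k2), key_at(k2,store), locked(d_store_dock)}

== RESULT ==
["at(kitchen)", "have(k2)", "key_at(k2,store)", "locked(d_store_dock)"]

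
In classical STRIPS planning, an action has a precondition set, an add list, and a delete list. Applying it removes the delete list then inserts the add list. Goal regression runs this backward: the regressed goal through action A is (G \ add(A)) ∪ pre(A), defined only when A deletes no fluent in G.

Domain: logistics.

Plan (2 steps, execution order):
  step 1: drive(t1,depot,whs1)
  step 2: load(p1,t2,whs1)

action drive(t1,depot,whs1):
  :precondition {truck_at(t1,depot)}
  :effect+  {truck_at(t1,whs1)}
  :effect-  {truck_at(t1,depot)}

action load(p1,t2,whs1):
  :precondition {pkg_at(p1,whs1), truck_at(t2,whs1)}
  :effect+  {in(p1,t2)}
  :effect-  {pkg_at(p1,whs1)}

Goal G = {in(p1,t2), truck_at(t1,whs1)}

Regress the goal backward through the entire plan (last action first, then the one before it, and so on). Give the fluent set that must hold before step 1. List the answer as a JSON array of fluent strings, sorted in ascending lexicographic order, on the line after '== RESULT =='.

Work backward from the goal:
  through step 2 (load(p1,t2,whs1)): drop {in(p1,t2)}, keep {truck_at(t1,whs1)}, require {pkg_at(p1,whs1), truck_at(t2,whs1)}
    → {pkg_at(p1,whs1), truck_at(t1,whs1), truck_at(t2,whs1)}
  through step 1 (drive(t1,depot,whs1)): drop {truck_at(t1,whs1)}, keep {pkg_at(p1,whs1), truck_at(t2,whs1)}, require {truck_at(t1,depot)}
    → {pkg_at(p1,whs1), truck_at(t1,depot), truck_at(t2,whs1)}

== RESULT ==
["pkg_at(p1,whs1)", "truck_at(t1,depot)", "truck_at(t2,whs1)"]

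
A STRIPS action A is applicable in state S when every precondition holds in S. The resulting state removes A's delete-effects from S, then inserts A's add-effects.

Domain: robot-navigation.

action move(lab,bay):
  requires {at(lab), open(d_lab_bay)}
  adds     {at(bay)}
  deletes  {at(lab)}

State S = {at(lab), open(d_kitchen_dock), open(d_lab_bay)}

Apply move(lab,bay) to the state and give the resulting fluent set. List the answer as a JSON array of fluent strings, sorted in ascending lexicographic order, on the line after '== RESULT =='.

Progress:
  pre ⊆ S: {at(lab), open(d_lab_bay)} ⊆ S  — applicable
  S \ del = {open(d_kitchen_dock), open(d_lab_bay)}
  ∪ add   = {at(bay), open(d_kitchen_dock), open(d_lab_bay)}

== RESULT ==
["at(bay)", "open(d_kitchen_dock)", "open(d_lab_bay)"]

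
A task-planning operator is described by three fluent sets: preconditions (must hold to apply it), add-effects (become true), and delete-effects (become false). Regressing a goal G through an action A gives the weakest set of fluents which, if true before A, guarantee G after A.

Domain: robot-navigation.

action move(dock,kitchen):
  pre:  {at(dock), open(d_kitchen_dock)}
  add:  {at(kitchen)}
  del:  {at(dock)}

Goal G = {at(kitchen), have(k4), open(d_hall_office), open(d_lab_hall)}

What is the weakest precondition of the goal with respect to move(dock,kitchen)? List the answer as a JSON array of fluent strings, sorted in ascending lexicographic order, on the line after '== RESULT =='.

Regress:
  G ∩ del = {}  (empty — regression defined)
  G \ add = {at(kitchen), have(k4), open(d_hall_office), open(d_lab_hall)} \ {at(kitchen)} = {have(k4), open(d_hall_office), open(d_lab_hall)}
  ∪ pre   = {have(k4), open(d_hall_office), open(d_lab_hall)} ∪ {at(dock), open(d_kitchen_dock)}
          = {at(dock), have(k4), open(d_hall_office), open(d_kitchen_dock), open(d_lab_hall)}

== RESULT ==
["at(dock)", "have(k4)", "open(d_hall_office)", "open(d_kitchen_dock)", "open(d_lab_hall)"]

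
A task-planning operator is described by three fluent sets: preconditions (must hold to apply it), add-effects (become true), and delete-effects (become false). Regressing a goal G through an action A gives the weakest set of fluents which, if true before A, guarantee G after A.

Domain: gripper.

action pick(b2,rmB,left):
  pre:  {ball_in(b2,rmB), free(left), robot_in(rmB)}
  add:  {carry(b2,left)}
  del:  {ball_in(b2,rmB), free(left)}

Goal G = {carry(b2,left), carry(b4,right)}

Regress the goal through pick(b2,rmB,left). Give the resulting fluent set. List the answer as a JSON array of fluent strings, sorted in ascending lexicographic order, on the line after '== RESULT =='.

Compute (G \ add) ∪ pre:
  G ∩ del = {}  (empty — regression defined)
  G \ add = {carry(b2,left), carry(b4,right)} \ {carry(b2,left)} = {carry(b4,right)}
  ∪ pre   = {carry(b4,right)} ∪ {ball_in(b2,rmB), free(left), robot_in(rmB)}
          = {ball_in(b2,rmB), carry(b4,right), free(left), robot_in(rmB)}

== RESULT ==
["ball_in(b2,rmB)", "carry(b4,right)", "free(left)", "robot_in(rmB)"]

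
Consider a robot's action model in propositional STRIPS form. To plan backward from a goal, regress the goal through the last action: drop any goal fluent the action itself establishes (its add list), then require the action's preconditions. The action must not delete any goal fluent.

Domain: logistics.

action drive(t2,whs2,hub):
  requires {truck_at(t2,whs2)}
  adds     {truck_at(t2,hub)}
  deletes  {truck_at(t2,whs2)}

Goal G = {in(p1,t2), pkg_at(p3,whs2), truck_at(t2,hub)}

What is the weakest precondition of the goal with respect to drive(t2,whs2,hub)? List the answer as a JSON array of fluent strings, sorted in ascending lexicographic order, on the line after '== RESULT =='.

Compute (G \ add) ∪ pre:
  G ∩ del = {}  (empty — regression defined)
  G \ add = {in(p1,t2), pkg_at(p3,whs2), truck_at(t2,hub)} \ {truck_at(t2,hub)} = {in(p1,t2), pkg_at(p3,whs2)}
  ∪ pre   = {in(p1,t2), pkg_at(p3,whs2)} ∪ {truck_at(t2,whs2)}
          = {in(p1,t2), pkg_at(p3,whs2), truck_at(t2,whs2)}

== RESULT ==
["in(p1,t2)", "pkg_at(p3,whs2)", "truck_at(t2,whs2)"]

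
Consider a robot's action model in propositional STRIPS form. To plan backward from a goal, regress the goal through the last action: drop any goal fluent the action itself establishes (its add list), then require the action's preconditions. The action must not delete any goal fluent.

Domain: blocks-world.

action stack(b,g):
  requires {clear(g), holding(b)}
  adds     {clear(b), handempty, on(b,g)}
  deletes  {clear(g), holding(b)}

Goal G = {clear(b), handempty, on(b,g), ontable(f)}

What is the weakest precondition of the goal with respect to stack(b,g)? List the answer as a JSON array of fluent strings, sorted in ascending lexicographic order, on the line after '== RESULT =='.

Compute (G \ add) ∪ pre:
  G ∩ del = {}  (empty — regression defined)
  G \ add = {clear(b), handempty, on(b,g), ontable(f)} \ {clear(b), handempty, on(b,g)} = {ontable(f)}
  ∪ pre   = {ontable(f)} ∪ {clear(g), holding(b)}
          = {clear(g), holding(b), ontable(f)}

== RESULT ==
["clear(g)", "holding(b)", "ontable(f)"]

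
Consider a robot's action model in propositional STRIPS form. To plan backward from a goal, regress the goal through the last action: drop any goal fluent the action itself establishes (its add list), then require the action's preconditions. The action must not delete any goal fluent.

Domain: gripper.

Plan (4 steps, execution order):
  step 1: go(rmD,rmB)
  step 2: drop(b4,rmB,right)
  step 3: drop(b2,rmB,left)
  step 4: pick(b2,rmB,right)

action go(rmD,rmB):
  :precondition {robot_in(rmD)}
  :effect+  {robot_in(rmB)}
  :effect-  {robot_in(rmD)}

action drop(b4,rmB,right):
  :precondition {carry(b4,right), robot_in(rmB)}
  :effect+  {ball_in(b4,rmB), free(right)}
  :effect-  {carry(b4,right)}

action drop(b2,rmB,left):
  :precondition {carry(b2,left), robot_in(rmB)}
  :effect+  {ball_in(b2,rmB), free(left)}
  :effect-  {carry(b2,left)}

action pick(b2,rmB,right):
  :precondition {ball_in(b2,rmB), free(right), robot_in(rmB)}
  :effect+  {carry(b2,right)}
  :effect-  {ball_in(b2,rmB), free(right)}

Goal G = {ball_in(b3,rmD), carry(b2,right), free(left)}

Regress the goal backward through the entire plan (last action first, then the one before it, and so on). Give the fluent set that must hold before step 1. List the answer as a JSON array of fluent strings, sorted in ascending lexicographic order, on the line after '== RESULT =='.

Work backward from the goal:
  through step 4 (pick(b2,rmB,right)): drop {carry(b2,right)}, keep {ball_in(b3,rmD), free(left)}, require {ball_in(b2,rmB), free(right), robot_in(rmB)}
    → {ball_in(b2,rmB), ball_in(b3,rmD), free(left), free(right), robot_in(rmB)}
  through step 3 (drop(b2,rmB,left)): drop {ball_in(b2,rmB), free(left)}, keep {ball_in(b3,rmD), free(right), robot_in(rmB)}, require {carry(b2,left), robot_in(rmB)}
    → {ball_in(b3,rmD), carry(b2,left), free(right), robot_in(rmB)}
  through step 2 (drop(b4,rmB,right)): drop {free(right)}, keep {ball_in(b3,rmD), carry(b2,left), robot_in(rmB)}, require {carry(b4,right), robot_in(rmB)}
    → {ball_in(b3,rmD), carry(b2,left), carry(b4,right), robot_in(rmB)}
  through step 1 (go(rmD,rmB)): drop {robot_in(rmB)}, keep {ball_in(b3,rmD), carry(b2,left), carry(b4,right)}, require {robot_in(rmD)}
    → {ball_in(b3,rmD), carry(b2,left), carry(b4,right), robot_in(rmD)}

== RESULT ==
["ball_in(b3,rmD)", "carry(b2,left)", "carry(b4,right)", "robot_in(rmD)"]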